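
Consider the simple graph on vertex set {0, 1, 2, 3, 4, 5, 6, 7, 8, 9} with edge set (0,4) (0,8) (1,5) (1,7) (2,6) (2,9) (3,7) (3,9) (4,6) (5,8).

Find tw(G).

2

A width-2 tree decomposition is:
Bags: B1 = {1, 5, 8}  B2 = {1, 7, 8}  B3 = {3, 7, 8}  B4 = {3, 8, 9}  B5 = {2, 8, 9}  B6 = {2, 6, 8}  B7 = {4, 6, 8}  B8 = {0, 4, 8}
Tree: B1–B2, B2–B3, B3–B4, B4–B5, B5–B6, B6–B7, B7–B8
Every bag has size at most 3, so the width is 3 − 1 = 2 and tw(G) ≤ 2. The edges 8–5–1–7–3–9–2–6–4–0–8 form a cycle, so G is not a tree and its treewidth is at least 2. Hence tw(G) = 2 exactly.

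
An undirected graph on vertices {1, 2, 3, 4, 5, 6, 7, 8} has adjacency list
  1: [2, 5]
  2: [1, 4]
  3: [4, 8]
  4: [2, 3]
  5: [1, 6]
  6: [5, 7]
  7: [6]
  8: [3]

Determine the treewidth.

1

A width-1 tree decomposition is:
Bags: B1 = {3, 8}  B2 = {3, 4}  B3 = {2, 4}  B4 = {1, 2}  B5 = {1, 5}  B6 = {5, 6}  B7 = {6, 7}
Tree: B1–B2, B2–B3, B3–B4, B4–B5, B5–B6, B6–B7
Every bag has size at most 2, so the width is 2 − 1 = 1 and tw(G) ≤ 1. Any graph with an edge has treewidth ≥ 1, and G has the edge 8–3. Hence tw(G) = 1 exactly.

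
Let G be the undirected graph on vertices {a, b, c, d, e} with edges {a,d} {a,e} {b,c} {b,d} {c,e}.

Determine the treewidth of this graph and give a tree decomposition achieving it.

Treewidth 2.
Bags: B1 = {a, d, e}  B2 = {c, d, e}  B3 = {b, c, d}
Tree: B1–B2, B2–B3

Every bag has size at most 3, so the width is 3 − 1 = 2 and tw(G) ≤ 2. The edges d–a–e–c–b–d form a cycle, so G is not a tree and its treewidth is at least 2. Therefore the treewidth is 2.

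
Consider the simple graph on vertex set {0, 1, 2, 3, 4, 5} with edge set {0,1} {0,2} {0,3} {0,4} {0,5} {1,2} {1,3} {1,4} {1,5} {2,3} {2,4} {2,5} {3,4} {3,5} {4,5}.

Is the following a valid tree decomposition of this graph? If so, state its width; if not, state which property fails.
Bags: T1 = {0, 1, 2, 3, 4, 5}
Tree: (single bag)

Yes; width 5.

Checking the three conditions: (i) the bags cover all of {0, 1, 2, 3, 4, 5}; (ii) for each edge, some bag contains both endpoints; (iii) the bags containing any fixed vertex form a subtree. All hold, so the decomposition is valid with width 6 − 1 = 5.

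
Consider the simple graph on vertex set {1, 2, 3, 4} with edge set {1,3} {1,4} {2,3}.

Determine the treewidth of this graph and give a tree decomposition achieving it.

Treewidth 1.
One optimal decomposition is:
Bags: B1 = {2, 3}  B2 = {1, 3}  B3 = {1, 4}
Tree: B1–B2, B2–B3

Each bag holds 2 vertices, so the decomposition has width 1, which upper-bounds the treewidth. Since G has at least one edge (e.g. 2–3), it is not an edgeless graph, so tw(G) ≥ 1. Hence tw(G) = 1 exactly.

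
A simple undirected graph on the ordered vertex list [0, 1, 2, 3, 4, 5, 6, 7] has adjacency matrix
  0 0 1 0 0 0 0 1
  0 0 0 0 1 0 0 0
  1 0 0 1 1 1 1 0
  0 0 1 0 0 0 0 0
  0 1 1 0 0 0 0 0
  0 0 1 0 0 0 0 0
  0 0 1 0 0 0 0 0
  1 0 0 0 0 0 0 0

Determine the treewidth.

1

A width-1 tree decomposition is:
Bags: B1 = {0, 2}  B2 = {2, 4}  B3 = {2, 5}  B4 = {1, 4}  B5 = {2, 6}  B6 = {0, 7}  B7 = {2, 3}
Tree: B1–B2, B2–B3, B2–B4, B3–B5, B1–B6, B2–B7
Every bag has size at most 2, so the width is 2 − 1 = 1 and tw(G) ≤ 1. Any graph with an edge has treewidth ≥ 1, and G has the edge 0–2. Hence tw(G) = 1 exactly.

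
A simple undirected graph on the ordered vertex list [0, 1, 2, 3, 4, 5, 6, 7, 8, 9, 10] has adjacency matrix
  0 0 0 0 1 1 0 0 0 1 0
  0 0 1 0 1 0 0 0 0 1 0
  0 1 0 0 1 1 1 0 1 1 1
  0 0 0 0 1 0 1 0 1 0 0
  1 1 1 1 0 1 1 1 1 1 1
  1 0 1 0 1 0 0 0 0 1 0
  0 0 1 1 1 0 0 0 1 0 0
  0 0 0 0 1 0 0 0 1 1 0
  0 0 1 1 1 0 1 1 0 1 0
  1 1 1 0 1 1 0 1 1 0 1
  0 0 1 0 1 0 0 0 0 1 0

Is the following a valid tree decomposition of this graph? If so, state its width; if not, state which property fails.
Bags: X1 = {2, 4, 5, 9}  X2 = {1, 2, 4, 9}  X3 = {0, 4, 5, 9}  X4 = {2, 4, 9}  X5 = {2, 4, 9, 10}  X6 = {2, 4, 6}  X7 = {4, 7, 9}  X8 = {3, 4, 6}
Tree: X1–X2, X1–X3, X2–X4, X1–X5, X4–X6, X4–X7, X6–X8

No — vertex 8 appears in no bag.

A tree decomposition must satisfy three properties: every vertex lies in some bag; for every edge, both endpoints lie together in some bag; and for every vertex, the bags containing it form a connected subtree. Here vertex 8 appears in no bag, so the decomposition is invalid.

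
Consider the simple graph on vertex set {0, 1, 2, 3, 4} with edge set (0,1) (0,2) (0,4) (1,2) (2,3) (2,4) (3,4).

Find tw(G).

A width-2 tree decomposition is:
Bags: B1 = {2, 3, 4}  B2 = {0, 2, 4}  B3 = {0, 1, 2}
Tree: B1–B2, B2–B3
Every bag has size at most 3, so the width is 3 − 1 = 2 and tw(G) ≤ 2. Conversely, {0, 1, 2} is a clique of size 3, and the vertices of any clique must share a bag in every tree decomposition; so some bag has ≥ 3 vertices and tw(G) ≥ 2. The upper and lower bounds meet at 2, so that is the treewidth.

2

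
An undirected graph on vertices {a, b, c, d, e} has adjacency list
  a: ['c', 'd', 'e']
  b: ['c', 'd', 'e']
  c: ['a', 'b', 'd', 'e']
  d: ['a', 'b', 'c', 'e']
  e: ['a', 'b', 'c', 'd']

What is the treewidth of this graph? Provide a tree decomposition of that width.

Treewidth 3.
One such decomposition:
Bags: B1 = {a, c, d, e}  B2 = {b, c, d, e}
Tree: B1–B2

Each bag holds 4 vertices, so the decomposition has width 3, which upper-bounds the treewidth. Conversely, {a, c, d, e} is a clique of size 4, and the vertices of any clique must share a bag in every tree decomposition; so some bag has ≥ 4 vertices and tw(G) ≥ 3. Hence tw(G) = 3 exactly.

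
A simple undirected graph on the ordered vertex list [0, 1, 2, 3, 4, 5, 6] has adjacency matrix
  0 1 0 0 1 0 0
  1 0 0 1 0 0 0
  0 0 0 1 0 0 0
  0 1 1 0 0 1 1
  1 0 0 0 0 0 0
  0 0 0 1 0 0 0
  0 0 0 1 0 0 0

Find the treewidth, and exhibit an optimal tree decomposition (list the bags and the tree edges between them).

Treewidth 1.
One optimal decomposition is:
Bags: B1 = {0, 1}  B2 = {0, 4}  B3 = {1, 3}  B4 = {3, 5}  B5 = {2, 3}  B6 = {3, 6}
Tree: B1–B2, B1–B3, B3–B4, B4–B5, B3–B6

Every bag has size at most 2, so the width is 2 − 1 = 1 and tw(G) ≤ 1. Any graph with an edge has treewidth ≥ 1, and G has the edge 0–1. The upper and lower bounds meet at 1, so that is the treewidth.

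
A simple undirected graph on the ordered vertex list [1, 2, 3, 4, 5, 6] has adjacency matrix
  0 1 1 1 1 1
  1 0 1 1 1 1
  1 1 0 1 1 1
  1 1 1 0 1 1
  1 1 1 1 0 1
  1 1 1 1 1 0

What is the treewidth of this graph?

A width-5 tree decomposition is:
Bags: B1 = {1, 2, 3, 4, 5, 6}
Tree: (single bag)
A single bag containing all 6 vertices is trivially a valid decomposition of width 5. For the lower bound, the 6 vertices {1, 2, 3, 4, 5, 6} are pairwise adjacent, and any tree decomposition puts a clique entirely inside one bag — forcing width ≥ 5. The upper and lower bounds meet at 5, so that is the treewidth.

5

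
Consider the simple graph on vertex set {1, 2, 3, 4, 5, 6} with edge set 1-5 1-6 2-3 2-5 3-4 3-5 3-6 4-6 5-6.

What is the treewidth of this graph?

2

A width-2 tree decomposition is:
Bags: B1 = {2, 3, 5}  B2 = {3, 5, 6}  B3 = {1, 5, 6}  B4 = {3, 4, 6}
Tree: B1–B2, B2–B3, B2–B4
The largest bag has 3 vertices, giving width 2; this decomposition certifies tw(G) ≤ 2. For the lower bound, the 3 vertices {1, 5, 6} are pairwise adjacent, and any tree decomposition puts a clique entirely inside one bag — forcing width ≥ 2. Combining the bounds, tw(G) = 2.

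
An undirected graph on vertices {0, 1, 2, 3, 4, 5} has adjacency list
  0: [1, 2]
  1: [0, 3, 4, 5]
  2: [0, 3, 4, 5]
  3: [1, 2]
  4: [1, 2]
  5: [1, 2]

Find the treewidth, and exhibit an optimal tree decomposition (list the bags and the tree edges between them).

The largest bag has 3 vertices, giving width 2; this decomposition certifies tw(G) ≤ 2. Since 0–2–3–1–0 is a cycle in G, G is not acyclic. Forests are exactly the graphs of treewidth ≤ 1, so tw(G) ≥ 2. Combining the bounds, tw(G) = 2.

Treewidth 2.
One such decomposition:
Bags: B1 = {0, 1, 2}  B2 = {1, 2, 3}  B3 = {1, 2, 5}  B4 = {1, 2, 4}
Tree: B1–B2, B2–B3, B3–B4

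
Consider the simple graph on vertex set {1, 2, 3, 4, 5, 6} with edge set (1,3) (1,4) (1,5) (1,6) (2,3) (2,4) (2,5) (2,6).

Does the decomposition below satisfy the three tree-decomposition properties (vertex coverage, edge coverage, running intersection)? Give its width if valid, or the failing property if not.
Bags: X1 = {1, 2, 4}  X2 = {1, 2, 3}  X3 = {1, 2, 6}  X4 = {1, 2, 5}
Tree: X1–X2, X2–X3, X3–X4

Yes; width 2.

Vertex coverage: the bags together contain {1, 2, 3, 4, 5, 6}, the full vertex set. Edge coverage: each edge of G has both endpoints in at least one bag. Running intersection: for every vertex, the bags containing it form a connected subtree. All three properties hold, so this is a valid tree decomposition of width max|bag| − 1 = 2, and hence tw(G) ≤ 2.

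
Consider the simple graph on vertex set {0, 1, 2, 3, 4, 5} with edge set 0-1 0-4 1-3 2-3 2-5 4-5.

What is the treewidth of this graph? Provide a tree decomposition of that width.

Each bag holds 3 vertices, so the decomposition has width 2, which upper-bounds the treewidth. Since 1–3–2–5–4–0–1 is a cycle in G, G is not acyclic. Forests are exactly the graphs of treewidth ≤ 1, so tw(G) ≥ 2. Therefore the treewidth is 2.

Treewidth 2.
One such decomposition:
Bags: B1 = {1, 2, 3}  B2 = {1, 2, 5}  B3 = {1, 4, 5}  B4 = {0, 1, 4}
Tree: B1–B2, B2–B3, B3–B4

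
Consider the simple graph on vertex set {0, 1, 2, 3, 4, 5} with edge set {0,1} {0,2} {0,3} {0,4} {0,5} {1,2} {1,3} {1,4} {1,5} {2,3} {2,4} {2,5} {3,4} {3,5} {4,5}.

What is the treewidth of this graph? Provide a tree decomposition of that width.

With just one bag of size 6, the width is 6 − 1 = 5, so tw(G) ≤ 5. For the lower bound, the 6 vertices {0, 1, 2, 3, 4, 5} are pairwise adjacent, and any tree decomposition puts a clique entirely inside one bag — forcing width ≥ 5. The upper and lower bounds meet at 5, so that is the treewidth.

Treewidth 5.
Bags: B1 = {0, 1, 2, 3, 4, 5}
Tree: (single bag)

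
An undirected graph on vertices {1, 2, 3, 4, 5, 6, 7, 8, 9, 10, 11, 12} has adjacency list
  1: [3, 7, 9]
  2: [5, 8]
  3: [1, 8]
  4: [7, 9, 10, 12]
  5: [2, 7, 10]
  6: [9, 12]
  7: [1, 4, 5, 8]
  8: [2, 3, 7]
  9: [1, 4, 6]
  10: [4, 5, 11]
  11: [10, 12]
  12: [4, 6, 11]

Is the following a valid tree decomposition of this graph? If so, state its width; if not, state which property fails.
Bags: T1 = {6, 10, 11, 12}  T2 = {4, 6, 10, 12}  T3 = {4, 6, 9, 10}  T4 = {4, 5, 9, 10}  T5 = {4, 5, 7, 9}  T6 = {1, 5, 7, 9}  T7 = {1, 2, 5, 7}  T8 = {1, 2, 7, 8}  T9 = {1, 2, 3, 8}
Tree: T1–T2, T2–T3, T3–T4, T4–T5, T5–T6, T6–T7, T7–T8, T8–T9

Yes; width 3.

Checking the three conditions: (i) the bags cover all of {1, 2, 3, 4, 5, 6, 7, 8, 9, 10, 11, 12}; (ii) for each edge, some bag contains both endpoints; (iii) the bags containing any fixed vertex form a subtree. All hold, so the decomposition is valid with width 4 − 1 = 3.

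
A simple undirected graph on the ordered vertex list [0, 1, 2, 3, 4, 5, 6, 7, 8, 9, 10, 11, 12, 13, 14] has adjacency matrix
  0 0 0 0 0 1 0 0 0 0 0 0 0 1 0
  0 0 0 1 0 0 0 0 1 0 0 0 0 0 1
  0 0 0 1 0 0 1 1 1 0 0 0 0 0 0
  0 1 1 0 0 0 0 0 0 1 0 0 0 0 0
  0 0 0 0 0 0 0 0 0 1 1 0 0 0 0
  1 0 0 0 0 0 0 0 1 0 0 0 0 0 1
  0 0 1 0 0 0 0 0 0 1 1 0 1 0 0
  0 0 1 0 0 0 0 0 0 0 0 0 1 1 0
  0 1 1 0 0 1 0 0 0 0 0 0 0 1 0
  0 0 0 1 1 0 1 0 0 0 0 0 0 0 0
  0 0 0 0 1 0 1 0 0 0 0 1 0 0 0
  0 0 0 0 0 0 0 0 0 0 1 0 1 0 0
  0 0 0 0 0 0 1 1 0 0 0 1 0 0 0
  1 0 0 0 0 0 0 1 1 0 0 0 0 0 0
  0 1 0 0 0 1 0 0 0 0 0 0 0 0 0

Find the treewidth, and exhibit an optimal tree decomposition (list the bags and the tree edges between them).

Treewidth 3.
One optimal decomposition is:
Bags: B1 = {4, 10, 11, 12}  B2 = {4, 6, 10, 12}  B3 = {4, 6, 9, 12}  B4 = {6, 7, 9, 12}  B5 = {2, 6, 7, 9}  B6 = {2, 3, 7, 9}  B7 = {2, 3, 7, 13}  B8 = {2, 3, 8, 13}  B9 = {1, 3, 8, 13}  B10 = {0, 1, 8, 13}  B11 = {0, 1, 5, 8}  B12 = {0, 1, 5, 14}
Tree: B1–B2, B2–B3, B3–B4, B4–B5, B5–B6, B6–B7, B7–B8, B8–B9, B9–B10, B10–B11, B11–B12

The largest bag has 4 vertices, giving width 3; this decomposition certifies tw(G) ≤ 3. For the lower bound: the 4 vertex sets {4,10,11}, {12}, {6}, {2,3,7,9} are disjoint, each induces a connected subgraph, and every pair is joined by at least one edge of G. Contracting each set to a single vertex therefore yields K_{4} as a minor, and since treewidth is minor-monotone, tw(G) ≥ tw(K_{4}) = 3. The upper and lower bounds meet at 3, so that is the treewidth.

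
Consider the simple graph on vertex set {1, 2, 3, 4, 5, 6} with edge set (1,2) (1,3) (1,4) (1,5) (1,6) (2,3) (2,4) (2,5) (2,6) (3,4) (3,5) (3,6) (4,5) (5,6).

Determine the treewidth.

A width-4 tree decomposition is:
Bags: B1 = {1, 2, 3, 5, 6}  B2 = {1, 2, 3, 4, 5}
Tree: B1–B2
The largest bag has 5 vertices, giving width 4; this decomposition certifies tw(G) ≤ 4. Conversely, {1, 2, 3, 4, 5} is a clique of size 5, and the vertices of any clique must share a bag in every tree decomposition; so some bag has ≥ 5 vertices and tw(G) ≥ 4. The upper and lower bounds meet at 4, so that is the treewidth.

4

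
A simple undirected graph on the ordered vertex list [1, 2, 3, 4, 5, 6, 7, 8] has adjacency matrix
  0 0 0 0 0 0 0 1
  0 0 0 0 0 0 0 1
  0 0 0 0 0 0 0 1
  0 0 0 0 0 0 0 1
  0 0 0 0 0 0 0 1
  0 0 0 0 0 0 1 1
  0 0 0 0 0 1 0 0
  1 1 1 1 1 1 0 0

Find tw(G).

A width-1 tree decomposition is:
Bags: B1 = {6, 8}  B2 = {2, 8}  B3 = {5, 8}  B4 = {6, 7}  B5 = {3, 8}  B6 = {1, 8}  B7 = {4, 8}
Tree: B1–B2, B1–B3, B1–B4, B1–B5, B2–B6, B6–B7
The largest bag has 2 vertices, giving width 1; this decomposition certifies tw(G) ≤ 1. G has an edge, so its treewidth is at least 1. The upper and lower bounds meet at 1, so that is the treewidth.

1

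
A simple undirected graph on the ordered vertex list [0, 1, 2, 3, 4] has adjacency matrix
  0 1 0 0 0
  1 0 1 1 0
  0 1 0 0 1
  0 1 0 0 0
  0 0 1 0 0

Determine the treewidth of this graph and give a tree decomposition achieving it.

The largest bag has 2 vertices, giving width 1; this decomposition certifies tw(G) ≤ 1. G has an edge, so its treewidth is at least 1. Combining the bounds, tw(G) = 1.

Treewidth 1.
Bags: B1 = {1, 2}  B2 = {0, 1}  B3 = {2, 4}  B4 = {1, 3}
Tree: B1–B2, B1–B3, B2–B4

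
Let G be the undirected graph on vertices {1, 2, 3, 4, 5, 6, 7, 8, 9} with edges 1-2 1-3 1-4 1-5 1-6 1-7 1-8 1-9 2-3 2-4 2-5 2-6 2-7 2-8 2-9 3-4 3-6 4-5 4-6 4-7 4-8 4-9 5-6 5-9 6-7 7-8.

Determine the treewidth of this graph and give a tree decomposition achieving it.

Treewidth 4.
One such decomposition:
Bags: B1 = {1, 2, 4, 5, 6}  B2 = {1, 2, 3, 4, 6}  B3 = {1, 2, 4, 6, 7}  B4 = {1, 2, 4, 5, 9}  B5 = {1, 2, 4, 7, 8}
Tree: B1–B2, B2–B3, B1–B4, B3–B5

The largest bag has 5 vertices, giving width 4; this decomposition certifies tw(G) ≤ 4. For the lower bound, the 5 vertices {1, 2, 4, 7, 8} are pairwise adjacent, and any tree decomposition puts a clique entirely inside one bag — forcing width ≥ 4. The upper and lower bounds meet at 4, so that is the treewidth.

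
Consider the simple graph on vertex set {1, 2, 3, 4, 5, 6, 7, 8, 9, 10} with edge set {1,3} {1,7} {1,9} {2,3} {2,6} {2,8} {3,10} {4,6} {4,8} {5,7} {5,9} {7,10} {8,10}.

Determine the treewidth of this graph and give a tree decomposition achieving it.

Treewidth 2.
One optimal decomposition is:
Bags: B1 = {5, 7, 9}  B2 = {1, 7, 9}  B3 = {1, 7, 10}  B4 = {1, 3, 10}  B5 = {3, 8, 10}  B6 = {2, 3, 8}  B7 = {2, 4, 8}  B8 = {2, 4, 6}
Tree: B1–B2, B2–B3, B3–B4, B4–B5, B5–B6, B6–B7, B7–B8

The largest bag has 3 vertices, giving width 2; this decomposition certifies tw(G) ≤ 2. The edges 5–9–1–7–5 form a cycle, so G is not a tree and its treewidth is at least 2. Therefore the treewidth is 2.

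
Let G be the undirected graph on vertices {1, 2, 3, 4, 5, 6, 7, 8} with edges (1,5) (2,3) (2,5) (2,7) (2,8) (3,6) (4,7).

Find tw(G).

1

A width-1 tree decomposition is:
Bags: B1 = {3, 6}  B2 = {2, 3}  B3 = {2, 5}  B4 = {2, 7}  B5 = {2, 8}  B6 = {4, 7}  B7 = {1, 5}
Tree: B1–B2, B2–B3, B3–B4, B4–B5, B4–B6, B3–B7
Every bag has size at most 2, so the width is 2 − 1 = 1 and tw(G) ≤ 1. G has an edge, so its treewidth is at least 1. Therefore the treewidth is 1.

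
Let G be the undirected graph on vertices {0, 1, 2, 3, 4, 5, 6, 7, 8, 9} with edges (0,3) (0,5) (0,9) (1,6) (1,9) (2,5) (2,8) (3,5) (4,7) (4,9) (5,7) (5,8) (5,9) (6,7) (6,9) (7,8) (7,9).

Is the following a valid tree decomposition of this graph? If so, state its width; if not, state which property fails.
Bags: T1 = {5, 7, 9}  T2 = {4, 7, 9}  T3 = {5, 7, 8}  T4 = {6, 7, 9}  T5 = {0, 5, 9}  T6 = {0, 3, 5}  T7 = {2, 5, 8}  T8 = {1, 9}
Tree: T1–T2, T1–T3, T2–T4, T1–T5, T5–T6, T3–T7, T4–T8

No — edge (6,1) lies in no bag.

A tree decomposition must satisfy three properties: every vertex lies in some bag; for every edge, both endpoints lie together in some bag; and for every vertex, the bags containing it form a connected subtree. Here edge (6,1) lies in no bag, so the decomposition is invalid.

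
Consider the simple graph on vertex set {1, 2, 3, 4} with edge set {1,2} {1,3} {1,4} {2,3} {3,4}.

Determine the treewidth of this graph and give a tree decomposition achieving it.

The largest bag has 3 vertices, giving width 2; this decomposition certifies tw(G) ≤ 2. For the lower bound, the 3 vertices {1, 2, 3} are pairwise adjacent, and any tree decomposition puts a clique entirely inside one bag — forcing width ≥ 2. Hence tw(G) = 2 exactly.

Treewidth 2.
One such decomposition:
Bags: B1 = {1, 2, 3}  B2 = {1, 3, 4}
Tree: B1–B2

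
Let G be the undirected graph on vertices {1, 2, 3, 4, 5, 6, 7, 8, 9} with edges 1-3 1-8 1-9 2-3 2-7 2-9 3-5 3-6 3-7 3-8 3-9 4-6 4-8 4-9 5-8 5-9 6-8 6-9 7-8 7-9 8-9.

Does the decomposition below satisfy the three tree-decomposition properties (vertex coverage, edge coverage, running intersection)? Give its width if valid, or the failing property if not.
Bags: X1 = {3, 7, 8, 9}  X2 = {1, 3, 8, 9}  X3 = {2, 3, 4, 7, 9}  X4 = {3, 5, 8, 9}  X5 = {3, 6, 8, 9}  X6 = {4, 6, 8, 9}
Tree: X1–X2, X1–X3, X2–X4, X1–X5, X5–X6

No — bags containing vertex 4 are not connected in the tree.

A tree decomposition must satisfy three properties: every vertex lies in some bag; for every edge, both endpoints lie together in some bag; and for every vertex, the bags containing it form a connected subtree. Here bags containing vertex 4 are not connected in the tree, so the decomposition is invalid.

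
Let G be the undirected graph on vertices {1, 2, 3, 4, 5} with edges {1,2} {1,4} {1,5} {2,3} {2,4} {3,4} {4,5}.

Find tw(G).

2

A width-2 tree decomposition is:
Bags: B1 = {2, 3, 4}  B2 = {1, 2, 4}  B3 = {1, 4, 5}
Tree: B1–B2, B2–B3
The largest bag has 3 vertices, giving width 2; this decomposition certifies tw(G) ≤ 2. On the other hand G contains the 3-clique {1, 2, 4}. A clique must lie in a single bag of any decomposition, so no decomposition can have width below 2. Hence tw(G) = 2 exactly.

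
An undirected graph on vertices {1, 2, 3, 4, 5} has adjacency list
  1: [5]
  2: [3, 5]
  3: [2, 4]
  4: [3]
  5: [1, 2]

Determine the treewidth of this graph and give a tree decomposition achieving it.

Treewidth 1.
One optimal decomposition is:
Bags: B1 = {2, 5}  B2 = {2, 3}  B3 = {3, 4}  B4 = {1, 5}
Tree: B1–B2, B2–B3, B1–B4

The largest bag has 2 vertices, giving width 1; this decomposition certifies tw(G) ≤ 1. G has an edge, so its treewidth is at least 1. Therefore the treewidth is 1.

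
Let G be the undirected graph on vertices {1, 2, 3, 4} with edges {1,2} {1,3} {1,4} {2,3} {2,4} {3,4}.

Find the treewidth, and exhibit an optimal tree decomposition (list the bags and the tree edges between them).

With just one bag of size 4, the width is 4 − 1 = 3, so tw(G) ≤ 3. On the other hand G contains the 4-clique {1, 2, 3, 4}. A clique must lie in a single bag of any decomposition, so no decomposition can have width below 3. Hence tw(G) = 3 exactly.

Treewidth 3.
Bags: B1 = {1, 2, 3, 4}
Tree: (single bag)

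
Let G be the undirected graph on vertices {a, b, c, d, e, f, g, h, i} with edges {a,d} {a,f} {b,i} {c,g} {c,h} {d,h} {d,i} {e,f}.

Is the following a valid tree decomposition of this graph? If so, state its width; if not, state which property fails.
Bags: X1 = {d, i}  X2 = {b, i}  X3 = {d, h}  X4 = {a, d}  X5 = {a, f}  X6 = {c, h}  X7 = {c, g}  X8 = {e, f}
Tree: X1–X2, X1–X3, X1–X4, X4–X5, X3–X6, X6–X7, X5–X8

Checking the three conditions: (i) the bags cover all of {a, b, c, d, e, f, g, h, i}; (ii) for each edge, some bag contains both endpoints; (iii) the bags containing any fixed vertex form a subtree. All hold, so the decomposition is valid with width 2 − 1 = 1.

Yes; width 1.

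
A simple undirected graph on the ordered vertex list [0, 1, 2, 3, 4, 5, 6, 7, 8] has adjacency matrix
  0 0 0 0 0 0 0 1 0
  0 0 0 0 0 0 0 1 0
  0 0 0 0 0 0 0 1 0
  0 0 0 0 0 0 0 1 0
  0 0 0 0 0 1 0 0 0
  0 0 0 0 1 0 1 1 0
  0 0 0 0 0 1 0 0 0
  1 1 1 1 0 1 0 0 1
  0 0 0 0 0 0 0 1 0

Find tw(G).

A width-1 tree decomposition is:
Bags: B1 = {5, 7}  B2 = {7, 8}  B3 = {2, 7}  B4 = {0, 7}  B5 = {5, 6}  B6 = {4, 5}  B7 = {3, 7}  B8 = {1, 7}
Tree: B1–B2, B1–B3, B2–B4, B1–B5, B1–B6, B2–B7, B7–B8
The largest bag has 2 vertices, giving width 1; this decomposition certifies tw(G) ≤ 1. Any graph with an edge has treewidth ≥ 1, and G has the edge 5–7. Therefore the treewidth is 1.

1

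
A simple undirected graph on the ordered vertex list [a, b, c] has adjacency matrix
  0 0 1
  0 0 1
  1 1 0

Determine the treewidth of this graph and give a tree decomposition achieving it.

Treewidth 1.
One such decomposition:
Bags: B1 = {b, c}  B2 = {a, c}
Tree: B1–B2

The largest bag has 2 vertices, giving width 1; this decomposition certifies tw(G) ≤ 1. Since G has at least one edge (e.g. c–b), it is not an edgeless graph, so tw(G) ≥ 1. Hence tw(G) = 1 exactly.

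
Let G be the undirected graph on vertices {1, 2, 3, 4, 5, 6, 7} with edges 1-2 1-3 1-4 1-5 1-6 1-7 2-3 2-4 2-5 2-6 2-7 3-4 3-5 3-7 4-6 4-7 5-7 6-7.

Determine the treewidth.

4

A width-4 tree decomposition is:
Bags: B1 = {1, 2, 3, 5, 7}  B2 = {1, 2, 3, 4, 7}  B3 = {1, 2, 4, 6, 7}
Tree: B1–B2, B2–B3
The largest bag has 5 vertices, giving width 4; this decomposition certifies tw(G) ≤ 4. For the lower bound, the 5 vertices {1, 2, 3, 4, 7} are pairwise adjacent, and any tree decomposition puts a clique entirely inside one bag — forcing width ≥ 4. The upper and lower bounds meet at 4, so that is the treewidth.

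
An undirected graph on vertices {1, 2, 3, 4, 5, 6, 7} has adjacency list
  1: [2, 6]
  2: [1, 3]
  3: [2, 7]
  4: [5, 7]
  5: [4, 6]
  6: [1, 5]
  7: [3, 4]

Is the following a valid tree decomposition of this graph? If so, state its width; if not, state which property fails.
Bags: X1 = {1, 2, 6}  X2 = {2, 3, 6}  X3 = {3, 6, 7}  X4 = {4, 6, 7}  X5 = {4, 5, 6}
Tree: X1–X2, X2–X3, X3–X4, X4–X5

Yes; width 2.

Checking the three conditions: (i) the bags cover all of {1, 2, 3, 4, 5, 6, 7}; (ii) for each edge, some bag contains both endpoints; (iii) the bags containing any fixed vertex form a subtree. All hold, so the decomposition is valid with width 3 − 1 = 2.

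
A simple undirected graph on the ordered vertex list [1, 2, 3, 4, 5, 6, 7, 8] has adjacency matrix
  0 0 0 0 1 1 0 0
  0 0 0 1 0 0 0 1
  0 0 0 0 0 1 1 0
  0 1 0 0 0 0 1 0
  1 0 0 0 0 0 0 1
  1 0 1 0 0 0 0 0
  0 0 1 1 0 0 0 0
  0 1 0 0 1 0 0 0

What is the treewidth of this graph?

2

A width-2 tree decomposition is:
Bags: B1 = {3, 6, 7}  B2 = {1, 6, 7}  B3 = {1, 5, 7}  B4 = {5, 7, 8}  B5 = {2, 7, 8}  B6 = {2, 4, 7}
Tree: B1–B2, B2–B3, B3–B4, B4–B5, B5–B6
Every bag has size at most 3, so the width is 3 − 1 = 2 and tw(G) ≤ 2. Since 7–3–6–1–5–8–2–4–7 is a cycle in G, G is not acyclic. Forests are exactly the graphs of treewidth ≤ 1, so tw(G) ≥ 2. The upper and lower bounds meet at 2, so that is the treewidth.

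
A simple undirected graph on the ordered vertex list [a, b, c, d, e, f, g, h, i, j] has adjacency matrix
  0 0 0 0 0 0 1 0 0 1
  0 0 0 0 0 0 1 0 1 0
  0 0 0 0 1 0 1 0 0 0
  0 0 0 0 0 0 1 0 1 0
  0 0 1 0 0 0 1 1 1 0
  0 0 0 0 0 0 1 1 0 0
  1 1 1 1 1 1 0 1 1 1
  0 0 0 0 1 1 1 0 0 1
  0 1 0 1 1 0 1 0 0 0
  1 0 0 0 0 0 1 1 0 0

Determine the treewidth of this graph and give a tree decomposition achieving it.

The largest bag has 3 vertices, giving width 2; this decomposition certifies tw(G) ≤ 2. For the lower bound, the 3 vertices {d, g, i} are pairwise adjacent, and any tree decomposition puts a clique entirely inside one bag — forcing width ≥ 2. The upper and lower bounds meet at 2, so that is the treewidth.

Treewidth 2.
One such decomposition:
Bags: B1 = {f, g, h}  B2 = {g, h, j}  B3 = {a, g, j}  B4 = {e, g, h}  B5 = {e, g, i}  B6 = {b, g, i}  B7 = {c, e, g}  B8 = {d, g, i}
Tree: B1–B2, B2–B3, B2–B4, B4–B5, B5–B6, B5–B7, B5–B8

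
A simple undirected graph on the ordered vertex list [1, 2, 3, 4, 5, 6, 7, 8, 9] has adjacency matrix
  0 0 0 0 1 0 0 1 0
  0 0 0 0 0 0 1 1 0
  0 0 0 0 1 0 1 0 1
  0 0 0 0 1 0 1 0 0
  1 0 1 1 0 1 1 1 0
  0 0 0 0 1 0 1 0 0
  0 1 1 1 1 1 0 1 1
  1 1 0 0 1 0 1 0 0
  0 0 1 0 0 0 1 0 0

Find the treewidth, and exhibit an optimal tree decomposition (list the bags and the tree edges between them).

Every bag has size at most 3, so the width is 3 − 1 = 2 and tw(G) ≤ 2. Conversely, {1, 5, 8} is a clique of size 3, and the vertices of any clique must share a bag in every tree decomposition; so some bag has ≥ 3 vertices and tw(G) ≥ 2. Combining the bounds, tw(G) = 2.

Treewidth 2.
One optimal decomposition is:
Bags: B1 = {3, 5, 7}  B2 = {5, 7, 8}  B3 = {5, 6, 7}  B4 = {1, 5, 8}  B5 = {4, 5, 7}  B6 = {2, 7, 8}  B7 = {3, 7, 9}
Tree: B1–B2, B1–B3, B2–B4, B1–B5, B2–B6, B1–B7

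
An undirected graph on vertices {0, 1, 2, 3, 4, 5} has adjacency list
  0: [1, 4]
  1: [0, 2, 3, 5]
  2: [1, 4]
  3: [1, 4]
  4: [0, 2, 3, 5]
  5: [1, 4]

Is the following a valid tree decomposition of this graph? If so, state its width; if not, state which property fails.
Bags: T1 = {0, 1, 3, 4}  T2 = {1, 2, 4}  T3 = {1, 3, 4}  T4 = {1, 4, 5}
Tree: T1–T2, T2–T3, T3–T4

A tree decomposition must satisfy three properties: every vertex lies in some bag; for every edge, both endpoints lie together in some bag; and for every vertex, the bags containing it form a connected subtree. Here bags containing vertex 3 are not connected in the tree, so the decomposition is invalid.

No — bags containing vertex 3 are not connected in the tree.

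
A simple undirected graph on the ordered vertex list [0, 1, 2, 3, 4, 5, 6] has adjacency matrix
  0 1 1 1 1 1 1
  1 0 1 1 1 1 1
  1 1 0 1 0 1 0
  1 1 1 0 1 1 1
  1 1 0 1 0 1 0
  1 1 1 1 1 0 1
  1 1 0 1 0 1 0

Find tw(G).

A width-4 tree decomposition is:
Bags: B1 = {0, 1, 3, 5, 6}  B2 = {0, 1, 2, 3, 5}  B3 = {0, 1, 3, 4, 5}
Tree: B1–B2, B2–B3
The largest bag has 5 vertices, giving width 4; this decomposition certifies tw(G) ≤ 4. Conversely, {0, 1, 2, 3, 5} is a clique of size 5, and the vertices of any clique must share a bag in every tree decomposition; so some bag has ≥ 5 vertices and tw(G) ≥ 4. The upper and lower bounds meet at 4, so that is the treewidth.

4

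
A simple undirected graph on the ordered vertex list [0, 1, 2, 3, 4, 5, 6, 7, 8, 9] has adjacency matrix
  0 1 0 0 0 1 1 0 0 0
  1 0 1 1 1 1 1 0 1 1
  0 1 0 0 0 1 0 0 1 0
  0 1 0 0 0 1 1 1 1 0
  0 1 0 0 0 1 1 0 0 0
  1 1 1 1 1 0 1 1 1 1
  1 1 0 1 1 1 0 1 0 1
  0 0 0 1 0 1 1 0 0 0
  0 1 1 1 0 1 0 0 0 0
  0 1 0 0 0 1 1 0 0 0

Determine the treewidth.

3

A width-3 tree decomposition is:
Bags: B1 = {1, 4, 5, 6}  B2 = {1, 3, 5, 6}  B3 = {1, 3, 5, 8}  B4 = {0, 1, 5, 6}  B5 = {1, 5, 6, 9}  B6 = {1, 2, 5, 8}  B7 = {3, 5, 6, 7}
Tree: B1–B2, B2–B3, B2–B4, B1–B5, B3–B6, B2–B7
Each bag holds 4 vertices, so the decomposition has width 3, which upper-bounds the treewidth. Conversely, {1, 2, 5, 8} is a clique of size 4, and the vertices of any clique must share a bag in every tree decomposition; so some bag has ≥ 4 vertices and tw(G) ≥ 3. The upper and lower bounds meet at 3, so that is the treewidth.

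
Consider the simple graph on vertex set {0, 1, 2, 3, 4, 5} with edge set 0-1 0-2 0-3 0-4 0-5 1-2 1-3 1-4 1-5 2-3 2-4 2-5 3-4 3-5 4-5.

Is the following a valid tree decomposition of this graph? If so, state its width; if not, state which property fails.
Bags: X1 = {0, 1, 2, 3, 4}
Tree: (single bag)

A tree decomposition must satisfy three properties: every vertex lies in some bag; for every edge, both endpoints lie together in some bag; and for every vertex, the bags containing it form a connected subtree. Here vertex 5 appears in no bag, so the decomposition is invalid.

No — vertex 5 appears in no bag.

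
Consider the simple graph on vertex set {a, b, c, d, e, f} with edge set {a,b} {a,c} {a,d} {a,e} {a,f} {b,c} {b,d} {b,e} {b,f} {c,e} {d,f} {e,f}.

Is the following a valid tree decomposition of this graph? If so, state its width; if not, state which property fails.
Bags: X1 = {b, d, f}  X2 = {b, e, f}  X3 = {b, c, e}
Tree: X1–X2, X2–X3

A tree decomposition must satisfy three properties: every vertex lies in some bag; for every edge, both endpoints lie together in some bag; and for every vertex, the bags containing it form a connected subtree. Here vertex a appears in no bag, so the decomposition is invalid.

No — vertex a appears in no bag.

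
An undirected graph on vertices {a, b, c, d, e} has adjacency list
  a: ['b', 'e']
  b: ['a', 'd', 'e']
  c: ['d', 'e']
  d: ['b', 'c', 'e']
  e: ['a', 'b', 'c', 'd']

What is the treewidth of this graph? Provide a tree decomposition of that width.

Treewidth 2.
Bags: B1 = {c, d, e}  B2 = {b, d, e}  B3 = {a, b, e}
Tree: B1–B2, B2–B3

Each bag holds 3 vertices, so the decomposition has width 2, which upper-bounds the treewidth. Conversely, {c, d, e} is a clique of size 3, and the vertices of any clique must share a bag in every tree decomposition; so some bag has ≥ 3 vertices and tw(G) ≥ 2. The upper and lower bounds meet at 2, so that is the treewidth.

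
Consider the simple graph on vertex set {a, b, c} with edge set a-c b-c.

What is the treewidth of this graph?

A width-1 tree decomposition is:
Bags: B1 = {b, c}  B2 = {a, c}
Tree: B1–B2
Every bag has size at most 2, so the width is 2 − 1 = 1 and tw(G) ≤ 1. G has an edge, so its treewidth is at least 1. The upper and lower bounds meet at 1, so that is the treewidth.

1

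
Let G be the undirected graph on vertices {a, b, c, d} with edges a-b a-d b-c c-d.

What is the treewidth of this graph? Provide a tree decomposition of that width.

Treewidth 2.
Bags: B1 = {b, c, d}  B2 = {a, b, d}
Tree: B1–B2

The largest bag has 3 vertices, giving width 2; this decomposition certifies tw(G) ≤ 2. For the lower bound, G contains the cycle d–c–b–a–d, so G is not a forest; only forests have treewidth ≤ 1, hence tw(G) ≥ 2. The upper and lower bounds meet at 2, so that is the treewidth.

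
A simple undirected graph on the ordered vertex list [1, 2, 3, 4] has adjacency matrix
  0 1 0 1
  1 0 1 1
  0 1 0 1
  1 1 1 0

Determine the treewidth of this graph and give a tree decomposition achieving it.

Every bag has size at most 3, so the width is 3 − 1 = 2 and tw(G) ≤ 2. On the other hand G contains the 3-clique {1, 2, 4}. A clique must lie in a single bag of any decomposition, so no decomposition can have width below 2. Hence tw(G) = 2 exactly.

Treewidth 2.
One optimal decomposition is:
Bags: B1 = {2, 3, 4}  B2 = {1, 2, 4}
Tree: B1–B2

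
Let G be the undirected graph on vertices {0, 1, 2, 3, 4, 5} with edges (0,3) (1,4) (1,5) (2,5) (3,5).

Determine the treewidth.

1

A width-1 tree decomposition is:
Bags: B1 = {0, 3}  B2 = {3, 5}  B3 = {2, 5}  B4 = {1, 5}  B5 = {1, 4}
Tree: B1–B2, B2–B3, B2–B4, B4–B5
The largest bag has 2 vertices, giving width 1; this decomposition certifies tw(G) ≤ 1. G has an edge, so its treewidth is at least 1. Therefore the treewidth is 1.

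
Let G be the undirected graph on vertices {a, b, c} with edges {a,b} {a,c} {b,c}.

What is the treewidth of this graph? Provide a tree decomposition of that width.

A single bag containing all 3 vertices is trivially a valid decomposition of width 2. Conversely, {a, b, c} is a clique of size 3, and the vertices of any clique must share a bag in every tree decomposition; so some bag has ≥ 3 vertices and tw(G) ≥ 2. Combining the bounds, tw(G) = 2.

Treewidth 2.
Bags: B1 = {a, b, c}
Tree: (single bag)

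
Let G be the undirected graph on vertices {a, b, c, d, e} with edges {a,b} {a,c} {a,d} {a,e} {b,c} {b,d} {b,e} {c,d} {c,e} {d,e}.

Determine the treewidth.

A width-4 tree decomposition is:
Bags: B1 = {a, b, c, d, e}
Tree: (single bag)
With just one bag of size 5, the width is 5 − 1 = 4, so tw(G) ≤ 4. For the lower bound, the 5 vertices {a, b, c, d, e} are pairwise adjacent, and any tree decomposition puts a clique entirely inside one bag — forcing width ≥ 4. Therefore the treewidth is 4.

4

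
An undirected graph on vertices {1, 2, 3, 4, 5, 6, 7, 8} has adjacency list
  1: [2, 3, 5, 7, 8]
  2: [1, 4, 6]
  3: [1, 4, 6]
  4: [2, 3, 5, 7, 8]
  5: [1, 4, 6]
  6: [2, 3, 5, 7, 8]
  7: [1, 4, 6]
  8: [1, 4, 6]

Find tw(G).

3

A width-3 tree decomposition is:
Bags: B1 = {1, 2, 4, 6}  B2 = {1, 3, 4, 6}  B3 = {1, 4, 5, 6}  B4 = {1, 4, 6, 8}  B5 = {1, 4, 6, 7}
Tree: B1–B2, B2–B3, B3–B4, B4–B5
Every bag has size at most 4, so the width is 4 − 1 = 3 and tw(G) ≤ 3. For the lower bound: the 4 vertex sets {1,2}, {3,4}, {6}, {5} are disjoint, each induces a connected subgraph, and every pair is joined by at least one edge of G. Contracting each set to a single vertex therefore yields K_{4} as a minor, and since treewidth is minor-monotone, tw(G) ≥ tw(K_{4}) = 3. Therefore the treewidth is 3.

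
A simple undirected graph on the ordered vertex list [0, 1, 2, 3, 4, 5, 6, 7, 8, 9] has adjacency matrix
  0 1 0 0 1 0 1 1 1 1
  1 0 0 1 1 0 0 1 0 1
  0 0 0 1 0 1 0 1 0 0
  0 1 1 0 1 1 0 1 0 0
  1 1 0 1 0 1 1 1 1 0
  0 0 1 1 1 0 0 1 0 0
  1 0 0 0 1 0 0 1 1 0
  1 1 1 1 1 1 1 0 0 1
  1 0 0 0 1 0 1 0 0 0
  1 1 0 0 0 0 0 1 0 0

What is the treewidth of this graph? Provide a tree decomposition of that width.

Every bag has size at most 4, so the width is 4 − 1 = 3 and tw(G) ≤ 3. Conversely, {0, 4, 6, 8} is a clique of size 4, and the vertices of any clique must share a bag in every tree decomposition; so some bag has ≥ 4 vertices and tw(G) ≥ 3. The upper and lower bounds meet at 3, so that is the treewidth.

Treewidth 3.
Bags: B1 = {0, 1, 4, 7}  B2 = {0, 1, 7, 9}  B3 = {1, 3, 4, 7}  B4 = {0, 4, 6, 7}  B5 = {0, 4, 6, 8}  B6 = {3, 4, 5, 7}  B7 = {2, 3, 5, 7}
Tree: B1–B2, B1–B3, B1–B4, B4–B5, B3–B6, B6–B7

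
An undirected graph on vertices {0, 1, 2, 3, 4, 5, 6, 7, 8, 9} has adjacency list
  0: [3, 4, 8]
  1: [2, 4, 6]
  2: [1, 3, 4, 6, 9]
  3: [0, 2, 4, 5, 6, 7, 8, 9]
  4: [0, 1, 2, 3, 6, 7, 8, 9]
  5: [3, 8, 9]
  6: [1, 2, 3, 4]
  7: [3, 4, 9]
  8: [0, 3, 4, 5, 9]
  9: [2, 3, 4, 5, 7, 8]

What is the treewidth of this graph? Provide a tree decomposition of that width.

Treewidth 3.
One optimal decomposition is:
Bags: B1 = {3, 4, 7, 9}  B2 = {2, 3, 4, 9}  B3 = {3, 4, 8, 9}  B4 = {0, 3, 4, 8}  B5 = {2, 3, 4, 6}  B6 = {3, 5, 8, 9}  B7 = {1, 2, 4, 6}
Tree: B1–B2, B2–B3, B3–B4, B2–B5, B3–B6, B5–B7

Each bag holds 4 vertices, so the decomposition has width 3, which upper-bounds the treewidth. Conversely, {1, 2, 4, 6} is a clique of size 4, and the vertices of any clique must share a bag in every tree decomposition; so some bag has ≥ 4 vertices and tw(G) ≥ 3. Combining the bounds, tw(G) = 3.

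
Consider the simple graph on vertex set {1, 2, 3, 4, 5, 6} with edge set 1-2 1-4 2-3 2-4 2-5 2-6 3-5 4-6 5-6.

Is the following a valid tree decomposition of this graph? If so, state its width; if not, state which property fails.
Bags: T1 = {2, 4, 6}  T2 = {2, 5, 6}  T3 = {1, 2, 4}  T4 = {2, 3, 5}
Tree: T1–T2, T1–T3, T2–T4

Vertex coverage: the bags together contain {1, 2, 3, 4, 5, 6}, the full vertex set. Edge coverage: each edge of G has both endpoints in at least one bag. Running intersection: for every vertex, the bags containing it form a connected subtree. All three properties hold, so this is a valid tree decomposition of width max|bag| − 1 = 2, and hence tw(G) ≤ 2.

Yes; width 2.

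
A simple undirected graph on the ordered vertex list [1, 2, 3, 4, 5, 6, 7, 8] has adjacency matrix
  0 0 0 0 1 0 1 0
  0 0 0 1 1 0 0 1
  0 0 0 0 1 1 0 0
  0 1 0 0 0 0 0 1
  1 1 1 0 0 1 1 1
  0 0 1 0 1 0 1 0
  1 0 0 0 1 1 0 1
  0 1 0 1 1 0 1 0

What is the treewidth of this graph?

A width-2 tree decomposition is:
Bags: B1 = {5, 6, 7}  B2 = {5, 7, 8}  B3 = {2, 5, 8}  B4 = {3, 5, 6}  B5 = {1, 5, 7}  B6 = {2, 4, 8}
Tree: B1–B2, B2–B3, B1–B4, B1–B5, B3–B6
Each bag holds 3 vertices, so the decomposition has width 2, which upper-bounds the treewidth. For the lower bound, the 3 vertices {2, 4, 8} are pairwise adjacent, and any tree decomposition puts a clique entirely inside one bag — forcing width ≥ 2. The upper and lower bounds meet at 2, so that is the treewidth.

2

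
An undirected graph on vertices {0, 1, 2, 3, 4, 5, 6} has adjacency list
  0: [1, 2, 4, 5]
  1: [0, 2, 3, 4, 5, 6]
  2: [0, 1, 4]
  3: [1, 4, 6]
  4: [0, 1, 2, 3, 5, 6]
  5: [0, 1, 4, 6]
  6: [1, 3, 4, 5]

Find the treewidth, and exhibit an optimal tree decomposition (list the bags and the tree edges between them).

Treewidth 3.
One such decomposition:
Bags: B1 = {0, 1, 4, 5}  B2 = {1, 4, 5, 6}  B3 = {0, 1, 2, 4}  B4 = {1, 3, 4, 6}
Tree: B1–B2, B1–B3, B2–B4

Each bag holds 4 vertices, so the decomposition has width 3, which upper-bounds the treewidth. Conversely, {0, 1, 2, 4} is a clique of size 4, and the vertices of any clique must share a bag in every tree decomposition; so some bag has ≥ 4 vertices and tw(G) ≥ 3. The upper and lower bounds meet at 3, so that is the treewidth.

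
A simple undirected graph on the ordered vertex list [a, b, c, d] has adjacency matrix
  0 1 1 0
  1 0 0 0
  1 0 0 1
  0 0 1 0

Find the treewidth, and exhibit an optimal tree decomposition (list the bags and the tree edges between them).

Treewidth 1.
One optimal decomposition is:
Bags: B1 = {a, c}  B2 = {a, b}  B3 = {c, d}
Tree: B1–B2, B1–B3

The largest bag has 2 vertices, giving width 1; this decomposition certifies tw(G) ≤ 1. G has an edge, so its treewidth is at least 1. Combining the bounds, tw(G) = 1.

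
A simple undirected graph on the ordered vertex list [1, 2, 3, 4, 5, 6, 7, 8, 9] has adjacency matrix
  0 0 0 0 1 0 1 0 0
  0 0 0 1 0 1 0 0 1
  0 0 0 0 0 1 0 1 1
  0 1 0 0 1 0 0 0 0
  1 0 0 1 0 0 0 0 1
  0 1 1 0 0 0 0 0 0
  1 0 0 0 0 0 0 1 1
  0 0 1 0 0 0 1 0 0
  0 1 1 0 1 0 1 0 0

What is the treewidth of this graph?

3

A width-3 tree decomposition is:
Bags: B1 = {2, 3, 6, 8}  B2 = {2, 3, 8, 9}  B3 = {2, 7, 8, 9}  B4 = {2, 4, 7, 9}  B5 = {4, 5, 7, 9}  B6 = {1, 4, 5, 7}
Tree: B1–B2, B2–B3, B3–B4, B4–B5, B5–B6
The largest bag has 4 vertices, giving width 3; this decomposition certifies tw(G) ≤ 3. For the lower bound: the 4 vertex sets {3,6,8}, {2}, {9}, {1,4,5,7} are disjoint, each induces a connected subgraph, and every pair is joined by at least one edge of G. Contracting each set to a single vertex therefore yields K_{4} as a minor, and since treewidth is minor-monotone, tw(G) ≥ tw(K_{4}) = 3. Therefore the treewidth is 3.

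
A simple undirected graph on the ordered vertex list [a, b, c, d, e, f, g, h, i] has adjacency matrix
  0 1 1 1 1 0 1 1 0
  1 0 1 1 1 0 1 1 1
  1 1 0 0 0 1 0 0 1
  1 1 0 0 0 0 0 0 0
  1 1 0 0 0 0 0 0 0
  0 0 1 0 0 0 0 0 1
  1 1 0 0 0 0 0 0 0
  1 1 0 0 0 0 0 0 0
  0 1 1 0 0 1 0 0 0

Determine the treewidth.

A width-2 tree decomposition is:
Bags: B1 = {b, c, i}  B2 = {a, b, c}  B3 = {a, b, d}  B4 = {c, f, i}  B5 = {a, b, e}  B6 = {a, b, g}  B7 = {a, b, h}
Tree: B1–B2, B2–B3, B1–B4, B3–B5, B3–B6, B5–B7
Each bag holds 3 vertices, so the decomposition has width 2, which upper-bounds the treewidth. For the lower bound, the 3 vertices {c, f, i} are pairwise adjacent, and any tree decomposition puts a clique entirely inside one bag — forcing width ≥ 2. Combining the bounds, tw(G) = 2.

2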